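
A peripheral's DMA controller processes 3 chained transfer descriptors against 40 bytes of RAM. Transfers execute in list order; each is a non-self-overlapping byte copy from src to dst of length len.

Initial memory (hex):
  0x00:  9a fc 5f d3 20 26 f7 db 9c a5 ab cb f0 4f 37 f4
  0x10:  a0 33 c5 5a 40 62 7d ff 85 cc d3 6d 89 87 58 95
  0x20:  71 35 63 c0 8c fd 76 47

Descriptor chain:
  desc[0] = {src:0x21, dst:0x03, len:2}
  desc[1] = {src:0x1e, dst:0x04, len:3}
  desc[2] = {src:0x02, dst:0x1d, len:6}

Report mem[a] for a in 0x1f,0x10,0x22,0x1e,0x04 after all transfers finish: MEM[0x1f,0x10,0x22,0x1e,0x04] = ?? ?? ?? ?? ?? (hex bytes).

MEM[0x1f,0x10,0x22,0x1e,0x04] = 58 a0 db 35 58

[0] 0x21->0x03 len=2 : 35 63
[1] 0x1e->0x04 len=3 : 58 95 71
[2] 0x02->0x1d len=6 : 5f 35 58 95 71 db
query mem[0x1f]=0x58, mem[0x10]=0xa0, mem[0x22]=0xdb, mem[0x1e]=0x35, mem[0x04]=0x58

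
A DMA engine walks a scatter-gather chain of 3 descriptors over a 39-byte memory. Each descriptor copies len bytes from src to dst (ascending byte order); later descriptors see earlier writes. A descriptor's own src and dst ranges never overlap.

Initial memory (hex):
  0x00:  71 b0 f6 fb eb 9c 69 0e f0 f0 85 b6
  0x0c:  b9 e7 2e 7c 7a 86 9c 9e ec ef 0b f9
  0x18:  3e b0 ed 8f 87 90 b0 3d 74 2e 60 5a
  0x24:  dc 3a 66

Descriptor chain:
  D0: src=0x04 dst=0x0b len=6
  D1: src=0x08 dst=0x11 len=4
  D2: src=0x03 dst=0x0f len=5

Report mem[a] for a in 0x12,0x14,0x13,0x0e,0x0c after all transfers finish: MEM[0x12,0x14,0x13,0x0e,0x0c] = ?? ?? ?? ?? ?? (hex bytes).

#0 dst[0x0b+6] := {0xeb,0x9c,0x69,0x0e,0xf0,0xf0}
#1 dst[0x11+4] := {0xf0,0xf0,0x85,0xeb}
#2 dst[0x0f+5] := {0xfb,0xeb,0x9c,0x69,0x0e}
query mem[0x12]=0x69, mem[0x14]=0xeb, mem[0x13]=0x0e, mem[0x0e]=0x0e, mem[0x0c]=0x9c

MEM[0x12,0x14,0x13,0x0e,0x0c] = 69 eb 0e 0e 9c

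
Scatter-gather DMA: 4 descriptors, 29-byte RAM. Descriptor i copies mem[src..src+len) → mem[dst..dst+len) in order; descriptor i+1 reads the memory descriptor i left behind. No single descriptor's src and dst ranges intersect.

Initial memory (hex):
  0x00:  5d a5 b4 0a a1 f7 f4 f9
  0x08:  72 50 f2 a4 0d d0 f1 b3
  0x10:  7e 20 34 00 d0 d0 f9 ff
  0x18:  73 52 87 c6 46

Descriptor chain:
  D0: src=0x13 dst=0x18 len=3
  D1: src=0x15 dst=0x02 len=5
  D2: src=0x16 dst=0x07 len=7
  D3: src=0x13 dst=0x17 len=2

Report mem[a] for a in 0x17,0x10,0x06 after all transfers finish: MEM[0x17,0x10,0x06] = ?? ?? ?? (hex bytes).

[0] 0x13->0x18 len=3 : 00 d0 d0
[1] 0x15->0x02 len=5 : d0 f9 ff 00 d0
[2] 0x16->0x07 len=7 : f9 ff 00 d0 d0 c6 46
[3] 0x13->0x17 len=2 : 00 d0
query mem[0x17]=0x00, mem[0x10]=0x7e, mem[0x06]=0xd0

MEM[0x17,0x10,0x06] = 00 7e d0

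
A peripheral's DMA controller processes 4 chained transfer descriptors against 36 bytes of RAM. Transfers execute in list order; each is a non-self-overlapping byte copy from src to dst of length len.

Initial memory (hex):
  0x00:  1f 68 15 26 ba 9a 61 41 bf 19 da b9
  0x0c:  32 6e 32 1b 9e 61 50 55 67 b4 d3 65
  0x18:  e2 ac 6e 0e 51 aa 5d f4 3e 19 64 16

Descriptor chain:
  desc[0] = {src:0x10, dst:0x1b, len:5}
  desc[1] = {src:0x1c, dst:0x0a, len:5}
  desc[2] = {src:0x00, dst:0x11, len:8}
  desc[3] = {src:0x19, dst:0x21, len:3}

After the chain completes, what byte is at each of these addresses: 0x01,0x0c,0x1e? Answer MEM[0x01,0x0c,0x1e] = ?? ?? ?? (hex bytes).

  after D0: wrote 5B at 0x1b = 9e61505567
  after D1: wrote 5B at 0x0a = 615055673e
  after D2: wrote 8B at 0x11 = 1f681526ba9a6141
  after D3: wrote 3B at 0x21 = ac6e9e
query mem[0x01]=0x68, mem[0x0c]=0x55, mem[0x1e]=0x55

MEM[0x01,0x0c,0x1e] = 68 55 55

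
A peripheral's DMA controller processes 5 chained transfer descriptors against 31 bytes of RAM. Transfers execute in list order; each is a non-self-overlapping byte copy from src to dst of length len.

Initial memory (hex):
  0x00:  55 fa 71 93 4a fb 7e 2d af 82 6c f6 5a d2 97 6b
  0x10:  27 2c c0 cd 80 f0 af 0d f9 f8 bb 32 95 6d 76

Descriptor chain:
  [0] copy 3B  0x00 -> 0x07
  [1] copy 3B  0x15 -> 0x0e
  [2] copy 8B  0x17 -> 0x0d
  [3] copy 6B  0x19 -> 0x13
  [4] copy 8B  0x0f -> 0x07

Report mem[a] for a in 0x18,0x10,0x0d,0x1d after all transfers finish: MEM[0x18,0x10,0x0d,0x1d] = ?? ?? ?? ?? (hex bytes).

#0 dst[0x07+3] := {0x55,0xfa,0x71}
#1 dst[0x0e+3] := {0xf0,0xaf,0x0d}
#2 dst[0x0d+8] := {0x0d,0xf9,0xf8,0xbb,0x32,0x95,0x6d,0x76}
#3 dst[0x13+6] := {0xf8,0xbb,0x32,0x95,0x6d,0x76}
#4 dst[0x07+8] := {0xf8,0xbb,0x32,0x95,0xf8,0xbb,0x32,0x95}
query mem[0x18]=0x76, mem[0x10]=0xbb, mem[0x0d]=0x32, mem[0x1d]=0x6d

MEM[0x18,0x10,0x0d,0x1d] = 76 bb 32 6d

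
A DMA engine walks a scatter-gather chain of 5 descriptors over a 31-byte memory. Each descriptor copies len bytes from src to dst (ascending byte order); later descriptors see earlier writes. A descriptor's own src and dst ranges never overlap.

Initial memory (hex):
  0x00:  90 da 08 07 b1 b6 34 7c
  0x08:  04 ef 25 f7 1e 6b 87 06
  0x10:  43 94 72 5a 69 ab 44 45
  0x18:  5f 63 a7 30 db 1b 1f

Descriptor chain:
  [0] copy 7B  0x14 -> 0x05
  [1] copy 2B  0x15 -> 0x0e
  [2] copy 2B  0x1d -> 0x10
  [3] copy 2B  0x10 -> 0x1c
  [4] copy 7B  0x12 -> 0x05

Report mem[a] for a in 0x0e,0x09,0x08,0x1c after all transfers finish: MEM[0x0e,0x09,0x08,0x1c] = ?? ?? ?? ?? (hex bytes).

MEM[0x0e,0x09,0x08,0x1c] = ab 44 ab 1b

D0: mem[0x05..0x0b] <- [69 ab 44 45 5f 63 a7]
D1: mem[0x0e..0x0f] <- [ab 44]
D2: mem[0x10..0x11] <- [1b 1f]
D3: mem[0x1c..0x1d] <- [1b 1f]
D4: mem[0x05..0x0b] <- [72 5a 69 ab 44 45 5f]
query mem[0x0e]=0xab, mem[0x09]=0x44, mem[0x08]=0xab, mem[0x1c]=0x1b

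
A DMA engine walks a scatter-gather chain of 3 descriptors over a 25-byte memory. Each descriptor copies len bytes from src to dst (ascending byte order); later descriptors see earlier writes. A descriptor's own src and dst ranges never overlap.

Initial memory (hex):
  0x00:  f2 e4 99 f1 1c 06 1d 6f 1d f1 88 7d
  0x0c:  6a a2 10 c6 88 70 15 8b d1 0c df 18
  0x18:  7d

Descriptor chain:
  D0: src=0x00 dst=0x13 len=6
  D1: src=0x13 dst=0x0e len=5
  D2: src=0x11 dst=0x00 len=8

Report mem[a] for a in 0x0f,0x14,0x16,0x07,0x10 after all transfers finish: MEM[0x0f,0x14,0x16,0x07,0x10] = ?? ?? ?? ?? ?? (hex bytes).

MEM[0x0f,0x14,0x16,0x07,0x10] = e4 e4 f1 06 99

#0 dst[0x13+6] := {0xf2,0xe4,0x99,0xf1,0x1c,0x06}
#1 dst[0x0e+5] := {0xf2,0xe4,0x99,0xf1,0x1c}
#2 dst[0x00+8] := {0xf1,0x1c,0xf2,0xe4,0x99,0xf1,0x1c,0x06}
query mem[0x0f]=0xe4, mem[0x14]=0xe4, mem[0x16]=0xf1, mem[0x07]=0x06, mem[0x10]=0x99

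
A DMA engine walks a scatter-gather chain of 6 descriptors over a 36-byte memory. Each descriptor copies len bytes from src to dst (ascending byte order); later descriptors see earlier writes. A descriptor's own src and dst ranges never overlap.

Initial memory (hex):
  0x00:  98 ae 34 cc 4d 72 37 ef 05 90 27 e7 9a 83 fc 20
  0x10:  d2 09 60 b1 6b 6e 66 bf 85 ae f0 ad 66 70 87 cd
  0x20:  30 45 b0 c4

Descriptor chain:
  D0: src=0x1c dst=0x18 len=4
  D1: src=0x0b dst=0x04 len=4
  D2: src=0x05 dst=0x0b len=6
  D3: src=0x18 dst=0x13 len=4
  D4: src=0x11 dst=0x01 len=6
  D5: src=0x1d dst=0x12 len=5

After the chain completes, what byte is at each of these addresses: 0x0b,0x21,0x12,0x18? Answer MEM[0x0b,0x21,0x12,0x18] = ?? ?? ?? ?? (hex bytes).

MEM[0x0b,0x21,0x12,0x18] = 9a 45 70 66

D0: mem[0x18..0x1b] <- [66 70 87 cd]
D1: mem[0x04..0x07] <- [e7 9a 83 fc]
D2: mem[0x0b..0x10] <- [9a 83 fc 05 90 27]
D3: mem[0x13..0x16] <- [66 70 87 cd]
D4: mem[0x01..0x06] <- [09 60 66 70 87 cd]
D5: mem[0x12..0x16] <- [70 87 cd 30 45]
query mem[0x0b]=0x9a, mem[0x21]=0x45, mem[0x12]=0x70, mem[0x18]=0x66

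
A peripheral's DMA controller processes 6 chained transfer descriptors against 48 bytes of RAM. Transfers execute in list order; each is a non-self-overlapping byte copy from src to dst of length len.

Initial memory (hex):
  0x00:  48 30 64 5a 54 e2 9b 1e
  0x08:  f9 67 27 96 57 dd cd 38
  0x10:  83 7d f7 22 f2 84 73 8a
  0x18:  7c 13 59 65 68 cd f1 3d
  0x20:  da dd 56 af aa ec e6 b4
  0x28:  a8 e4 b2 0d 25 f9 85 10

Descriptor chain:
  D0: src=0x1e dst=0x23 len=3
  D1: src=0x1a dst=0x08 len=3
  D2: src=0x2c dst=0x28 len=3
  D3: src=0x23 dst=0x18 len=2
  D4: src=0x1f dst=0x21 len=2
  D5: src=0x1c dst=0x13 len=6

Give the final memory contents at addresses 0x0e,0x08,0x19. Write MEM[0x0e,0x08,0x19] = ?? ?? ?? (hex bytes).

#0 dst[0x23+3] := {0xf1,0x3d,0xda}
#1 dst[0x08+3] := {0x59,0x65,0x68}
#2 dst[0x28+3] := {0x25,0xf9,0x85}
#3 dst[0x18+2] := {0xf1,0x3d}
#4 dst[0x21+2] := {0x3d,0xda}
#5 dst[0x13+6] := {0x68,0xcd,0xf1,0x3d,0xda,0x3d}
query mem[0x0e]=0xcd, mem[0x08]=0x59, mem[0x19]=0x3d

MEM[0x0e,0x08,0x19] = cd 59 3d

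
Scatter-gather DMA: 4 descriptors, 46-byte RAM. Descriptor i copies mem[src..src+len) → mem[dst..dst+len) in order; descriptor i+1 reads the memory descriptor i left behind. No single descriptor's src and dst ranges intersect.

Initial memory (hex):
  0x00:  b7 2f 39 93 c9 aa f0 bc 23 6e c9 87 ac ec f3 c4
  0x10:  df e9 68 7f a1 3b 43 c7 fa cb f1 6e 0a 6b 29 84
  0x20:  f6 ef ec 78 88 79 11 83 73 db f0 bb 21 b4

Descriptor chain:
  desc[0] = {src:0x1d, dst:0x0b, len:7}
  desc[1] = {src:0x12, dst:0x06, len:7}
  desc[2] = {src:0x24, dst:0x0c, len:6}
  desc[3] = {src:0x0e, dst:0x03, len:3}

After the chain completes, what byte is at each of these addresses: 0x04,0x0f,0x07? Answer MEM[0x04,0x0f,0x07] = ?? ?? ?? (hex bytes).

D0: mem[0x0b..0x11] <- [6b 29 84 f6 ef ec 78]
D1: mem[0x06..0x0c] <- [68 7f a1 3b 43 c7 fa]
D2: mem[0x0c..0x11] <- [88 79 11 83 73 db]
D3: mem[0x03..0x05] <- [11 83 73]
query mem[0x04]=0x83, mem[0x0f]=0x83, mem[0x07]=0x7f

MEM[0x04,0x0f,0x07] = 83 83 7f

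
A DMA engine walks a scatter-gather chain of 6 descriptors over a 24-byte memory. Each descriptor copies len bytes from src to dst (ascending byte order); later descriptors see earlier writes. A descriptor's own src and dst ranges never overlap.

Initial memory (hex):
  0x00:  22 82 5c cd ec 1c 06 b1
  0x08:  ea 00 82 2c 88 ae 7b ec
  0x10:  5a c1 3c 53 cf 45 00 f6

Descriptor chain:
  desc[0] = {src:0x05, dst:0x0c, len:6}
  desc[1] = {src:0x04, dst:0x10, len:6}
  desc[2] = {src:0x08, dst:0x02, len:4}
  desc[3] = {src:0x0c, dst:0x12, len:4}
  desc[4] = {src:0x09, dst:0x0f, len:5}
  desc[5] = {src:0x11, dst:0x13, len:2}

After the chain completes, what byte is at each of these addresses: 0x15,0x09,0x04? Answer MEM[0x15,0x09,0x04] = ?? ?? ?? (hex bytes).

MEM[0x15,0x09,0x04] = ea 00 82

#0 dst[0x0c+6] := {0x1c,0x06,0xb1,0xea,0x00,0x82}
#1 dst[0x10+6] := {0xec,0x1c,0x06,0xb1,0xea,0x00}
#2 dst[0x02+4] := {0xea,0x00,0x82,0x2c}
#3 dst[0x12+4] := {0x1c,0x06,0xb1,0xea}
#4 dst[0x0f+5] := {0x00,0x82,0x2c,0x1c,0x06}
#5 dst[0x13+2] := {0x2c,0x1c}
query mem[0x15]=0xea, mem[0x09]=0x00, mem[0x04]=0x82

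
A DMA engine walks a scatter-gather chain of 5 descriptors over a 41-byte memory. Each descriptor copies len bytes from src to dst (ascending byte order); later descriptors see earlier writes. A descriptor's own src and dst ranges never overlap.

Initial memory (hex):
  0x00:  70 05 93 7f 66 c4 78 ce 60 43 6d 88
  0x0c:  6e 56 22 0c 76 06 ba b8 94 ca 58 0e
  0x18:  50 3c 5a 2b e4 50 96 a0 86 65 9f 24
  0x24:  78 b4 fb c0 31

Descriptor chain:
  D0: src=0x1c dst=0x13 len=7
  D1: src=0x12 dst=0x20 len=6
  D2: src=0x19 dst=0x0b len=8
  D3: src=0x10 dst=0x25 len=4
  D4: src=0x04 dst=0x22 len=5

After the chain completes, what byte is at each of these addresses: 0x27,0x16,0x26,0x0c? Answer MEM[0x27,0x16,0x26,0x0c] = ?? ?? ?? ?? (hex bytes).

MEM[0x27,0x16,0x26,0x0c] = ba a0 60 5a

#0 dst[0x13+7] := {0xe4,0x50,0x96,0xa0,0x86,0x65,0x9f}
#1 dst[0x20+6] := {0xba,0xe4,0x50,0x96,0xa0,0x86}
#2 dst[0x0b+8] := {0x9f,0x5a,0x2b,0xe4,0x50,0x96,0xa0,0xba}
#3 dst[0x25+4] := {0x96,0xa0,0xba,0xe4}
#4 dst[0x22+5] := {0x66,0xc4,0x78,0xce,0x60}
query mem[0x27]=0xba, mem[0x16]=0xa0, mem[0x26]=0x60, mem[0x0c]=0x5a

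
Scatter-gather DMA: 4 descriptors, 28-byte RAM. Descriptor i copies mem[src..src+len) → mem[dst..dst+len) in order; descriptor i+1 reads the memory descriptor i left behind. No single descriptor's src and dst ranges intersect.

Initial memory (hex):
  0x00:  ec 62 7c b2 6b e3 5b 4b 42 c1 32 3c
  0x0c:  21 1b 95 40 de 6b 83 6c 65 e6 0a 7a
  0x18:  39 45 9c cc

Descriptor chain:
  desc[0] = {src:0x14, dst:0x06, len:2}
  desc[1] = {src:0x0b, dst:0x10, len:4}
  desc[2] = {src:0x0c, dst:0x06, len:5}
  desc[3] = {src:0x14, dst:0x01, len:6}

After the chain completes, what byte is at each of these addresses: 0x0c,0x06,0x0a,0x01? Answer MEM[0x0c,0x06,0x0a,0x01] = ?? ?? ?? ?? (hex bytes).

MEM[0x0c,0x06,0x0a,0x01] = 21 45 3c 65

D0: mem[0x06..0x07] <- [65 e6]
D1: mem[0x10..0x13] <- [3c 21 1b 95]
D2: mem[0x06..0x0a] <- [21 1b 95 40 3c]
D3: mem[0x01..0x06] <- [65 e6 0a 7a 39 45]
query mem[0x0c]=0x21, mem[0x06]=0x45, mem[0x0a]=0x3c, mem[0x01]=0x65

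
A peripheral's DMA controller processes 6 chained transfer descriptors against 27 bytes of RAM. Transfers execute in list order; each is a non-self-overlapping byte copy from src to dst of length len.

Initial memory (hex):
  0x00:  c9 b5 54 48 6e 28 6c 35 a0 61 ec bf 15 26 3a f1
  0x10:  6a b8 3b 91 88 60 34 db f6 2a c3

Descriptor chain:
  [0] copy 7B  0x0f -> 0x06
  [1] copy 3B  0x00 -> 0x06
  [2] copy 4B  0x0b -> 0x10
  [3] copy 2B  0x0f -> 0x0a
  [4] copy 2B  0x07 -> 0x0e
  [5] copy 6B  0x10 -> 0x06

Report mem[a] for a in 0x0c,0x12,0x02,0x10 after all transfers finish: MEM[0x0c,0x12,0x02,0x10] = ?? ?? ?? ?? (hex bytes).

#0 dst[0x06+7] := {0xf1,0x6a,0xb8,0x3b,0x91,0x88,0x60}
#1 dst[0x06+3] := {0xc9,0xb5,0x54}
#2 dst[0x10+4] := {0x88,0x60,0x26,0x3a}
#3 dst[0x0a+2] := {0xf1,0x88}
#4 dst[0x0e+2] := {0xb5,0x54}
#5 dst[0x06+6] := {0x88,0x60,0x26,0x3a,0x88,0x60}
query mem[0x0c]=0x60, mem[0x12]=0x26, mem[0x02]=0x54, mem[0x10]=0x88

MEM[0x0c,0x12,0x02,0x10] = 60 26 54 88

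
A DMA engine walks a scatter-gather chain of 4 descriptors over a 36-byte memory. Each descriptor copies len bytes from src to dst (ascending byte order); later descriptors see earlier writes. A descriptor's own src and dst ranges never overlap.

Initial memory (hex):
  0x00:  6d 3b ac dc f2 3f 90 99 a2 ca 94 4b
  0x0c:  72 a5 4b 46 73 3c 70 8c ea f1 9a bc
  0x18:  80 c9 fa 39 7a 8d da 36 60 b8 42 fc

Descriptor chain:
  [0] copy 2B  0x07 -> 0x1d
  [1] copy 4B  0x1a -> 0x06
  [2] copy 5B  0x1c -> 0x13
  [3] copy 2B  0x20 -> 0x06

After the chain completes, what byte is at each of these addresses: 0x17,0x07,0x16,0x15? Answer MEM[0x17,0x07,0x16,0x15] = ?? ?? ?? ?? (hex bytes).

D0: mem[0x1d..0x1e] <- [99 a2]
D1: mem[0x06..0x09] <- [fa 39 7a 99]
D2: mem[0x13..0x17] <- [7a 99 a2 36 60]
D3: mem[0x06..0x07] <- [60 b8]
query mem[0x17]=0x60, mem[0x07]=0xb8, mem[0x16]=0x36, mem[0x15]=0xa2

MEM[0x17,0x07,0x16,0x15] = 60 b8 36 a2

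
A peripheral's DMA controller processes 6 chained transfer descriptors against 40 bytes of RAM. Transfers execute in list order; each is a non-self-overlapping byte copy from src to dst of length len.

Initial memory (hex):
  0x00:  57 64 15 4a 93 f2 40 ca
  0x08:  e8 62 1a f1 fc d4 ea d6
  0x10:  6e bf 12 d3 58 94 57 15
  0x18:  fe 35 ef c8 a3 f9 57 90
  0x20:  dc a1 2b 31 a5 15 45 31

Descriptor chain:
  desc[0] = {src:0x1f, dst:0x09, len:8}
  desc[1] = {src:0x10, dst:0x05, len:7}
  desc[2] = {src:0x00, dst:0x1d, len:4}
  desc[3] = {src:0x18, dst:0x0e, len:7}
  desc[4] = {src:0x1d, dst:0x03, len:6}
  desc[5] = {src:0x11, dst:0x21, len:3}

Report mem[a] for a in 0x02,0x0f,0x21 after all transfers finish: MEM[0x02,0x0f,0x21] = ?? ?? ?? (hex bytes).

D0: mem[0x09..0x10] <- [90 dc a1 2b 31 a5 15 45]
D1: mem[0x05..0x0b] <- [45 bf 12 d3 58 94 57]
D2: mem[0x1d..0x20] <- [57 64 15 4a]
D3: mem[0x0e..0x14] <- [fe 35 ef c8 a3 57 64]
D4: mem[0x03..0x08] <- [57 64 15 4a a1 2b]
D5: mem[0x21..0x23] <- [c8 a3 57]
query mem[0x02]=0x15, mem[0x0f]=0x35, mem[0x21]=0xc8

MEM[0x02,0x0f,0x21] = 15 35 c8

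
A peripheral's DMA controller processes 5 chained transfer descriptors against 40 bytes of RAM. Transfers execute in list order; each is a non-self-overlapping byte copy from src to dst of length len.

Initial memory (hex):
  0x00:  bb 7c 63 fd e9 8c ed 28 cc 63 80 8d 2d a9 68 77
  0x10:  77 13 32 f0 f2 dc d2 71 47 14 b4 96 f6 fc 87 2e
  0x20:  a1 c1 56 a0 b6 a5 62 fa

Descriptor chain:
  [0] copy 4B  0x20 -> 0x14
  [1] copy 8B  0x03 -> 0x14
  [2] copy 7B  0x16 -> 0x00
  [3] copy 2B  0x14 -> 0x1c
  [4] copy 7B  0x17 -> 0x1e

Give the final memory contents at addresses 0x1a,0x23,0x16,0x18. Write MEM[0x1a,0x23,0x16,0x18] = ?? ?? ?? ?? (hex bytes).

MEM[0x1a,0x23,0x16,0x18] = 63 fd 8c 28

  after D0: wrote 4B at 0x14 = a1c156a0
  after D1: wrote 8B at 0x14 = fde98ced28cc6380
  after D2: wrote 7B at 0x00 = 8ced28cc6380f6
  after D3: wrote 2B at 0x1c = fde9
  after D4: wrote 7B at 0x1e = ed28cc6380fde9
query mem[0x1a]=0x63, mem[0x23]=0xfd, mem[0x16]=0x8c, mem[0x18]=0x28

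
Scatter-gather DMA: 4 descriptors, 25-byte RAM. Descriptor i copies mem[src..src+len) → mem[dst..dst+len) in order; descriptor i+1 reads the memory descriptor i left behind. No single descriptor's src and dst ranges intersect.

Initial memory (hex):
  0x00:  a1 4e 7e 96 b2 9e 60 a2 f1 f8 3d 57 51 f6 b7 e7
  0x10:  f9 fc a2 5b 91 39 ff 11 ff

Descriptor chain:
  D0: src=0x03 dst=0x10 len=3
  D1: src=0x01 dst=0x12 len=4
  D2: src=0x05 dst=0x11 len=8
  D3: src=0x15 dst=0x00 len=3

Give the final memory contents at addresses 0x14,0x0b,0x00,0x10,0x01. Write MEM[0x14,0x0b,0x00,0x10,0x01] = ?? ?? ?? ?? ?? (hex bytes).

#0 dst[0x10+3] := {0x96,0xb2,0x9e}
#1 dst[0x12+4] := {0x4e,0x7e,0x96,0xb2}
#2 dst[0x11+8] := {0x9e,0x60,0xa2,0xf1,0xf8,0x3d,0x57,0x51}
#3 dst[0x00+3] := {0xf8,0x3d,0x57}
query mem[0x14]=0xf1, mem[0x0b]=0x57, mem[0x00]=0xf8, mem[0x10]=0x96, mem[0x01]=0x3d

MEM[0x14,0x0b,0x00,0x10,0x01] = f1 57 f8 96 3d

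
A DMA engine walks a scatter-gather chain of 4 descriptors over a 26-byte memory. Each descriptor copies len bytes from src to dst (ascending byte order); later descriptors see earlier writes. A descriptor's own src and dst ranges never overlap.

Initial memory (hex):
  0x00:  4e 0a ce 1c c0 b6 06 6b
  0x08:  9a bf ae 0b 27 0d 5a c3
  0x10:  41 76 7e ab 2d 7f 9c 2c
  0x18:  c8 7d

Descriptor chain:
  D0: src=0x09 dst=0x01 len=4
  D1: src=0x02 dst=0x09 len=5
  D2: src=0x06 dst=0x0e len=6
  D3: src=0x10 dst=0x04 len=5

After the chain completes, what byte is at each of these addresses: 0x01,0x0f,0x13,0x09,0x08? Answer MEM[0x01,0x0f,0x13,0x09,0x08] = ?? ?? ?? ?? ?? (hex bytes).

#0 dst[0x01+4] := {0xbf,0xae,0x0b,0x27}
#1 dst[0x09+5] := {0xae,0x0b,0x27,0xb6,0x06}
#2 dst[0x0e+6] := {0x06,0x6b,0x9a,0xae,0x0b,0x27}
#3 dst[0x04+5] := {0x9a,0xae,0x0b,0x27,0x2d}
query mem[0x01]=0xbf, mem[0x0f]=0x6b, mem[0x13]=0x27, mem[0x09]=0xae, mem[0x08]=0x2d

MEM[0x01,0x0f,0x13,0x09,0x08] = bf 6b 27 ae 2d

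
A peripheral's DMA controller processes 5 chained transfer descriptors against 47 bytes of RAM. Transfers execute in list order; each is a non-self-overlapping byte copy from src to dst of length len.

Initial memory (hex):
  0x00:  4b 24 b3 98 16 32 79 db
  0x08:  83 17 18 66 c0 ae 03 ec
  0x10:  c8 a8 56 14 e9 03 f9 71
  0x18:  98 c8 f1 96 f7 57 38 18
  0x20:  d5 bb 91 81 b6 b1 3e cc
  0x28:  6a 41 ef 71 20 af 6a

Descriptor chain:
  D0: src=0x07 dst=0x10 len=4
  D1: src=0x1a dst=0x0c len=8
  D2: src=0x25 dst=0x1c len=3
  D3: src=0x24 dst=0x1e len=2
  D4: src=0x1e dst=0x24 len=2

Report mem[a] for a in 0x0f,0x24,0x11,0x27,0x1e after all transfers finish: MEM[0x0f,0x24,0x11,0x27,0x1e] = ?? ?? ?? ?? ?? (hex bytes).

#0 dst[0x10+4] := {0xdb,0x83,0x17,0x18}
#1 dst[0x0c+8] := {0xf1,0x96,0xf7,0x57,0x38,0x18,0xd5,0xbb}
#2 dst[0x1c+3] := {0xb1,0x3e,0xcc}
#3 dst[0x1e+2] := {0xb6,0xb1}
#4 dst[0x24+2] := {0xb6,0xb1}
query mem[0x0f]=0x57, mem[0x24]=0xb6, mem[0x11]=0x18, mem[0x27]=0xcc, mem[0x1e]=0xb6

MEM[0x0f,0x24,0x11,0x27,0x1e] = 57 b6 18 cc b6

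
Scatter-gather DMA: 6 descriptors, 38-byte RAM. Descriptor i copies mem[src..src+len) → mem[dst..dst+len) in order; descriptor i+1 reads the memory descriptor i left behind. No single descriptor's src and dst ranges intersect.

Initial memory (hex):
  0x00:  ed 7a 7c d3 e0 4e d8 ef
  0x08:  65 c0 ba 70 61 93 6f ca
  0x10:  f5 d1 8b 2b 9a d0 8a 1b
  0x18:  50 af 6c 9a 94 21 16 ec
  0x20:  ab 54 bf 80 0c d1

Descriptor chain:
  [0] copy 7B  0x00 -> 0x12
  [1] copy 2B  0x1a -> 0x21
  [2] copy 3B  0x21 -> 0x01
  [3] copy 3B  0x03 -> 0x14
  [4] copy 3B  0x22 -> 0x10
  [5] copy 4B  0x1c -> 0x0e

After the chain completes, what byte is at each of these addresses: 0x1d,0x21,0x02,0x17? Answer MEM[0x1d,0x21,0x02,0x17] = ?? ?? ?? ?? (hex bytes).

MEM[0x1d,0x21,0x02,0x17] = 21 6c 9a 4e

  after D0: wrote 7B at 0x12 = ed7a7cd3e04ed8
  after D1: wrote 2B at 0x21 = 6c9a
  after D2: wrote 3B at 0x01 = 6c9a80
  after D3: wrote 3B at 0x14 = 80e04e
  after D4: wrote 3B at 0x10 = 9a800c
  after D5: wrote 4B at 0x0e = 942116ec
query mem[0x1d]=0x21, mem[0x21]=0x6c, mem[0x02]=0x9a, mem[0x17]=0x4e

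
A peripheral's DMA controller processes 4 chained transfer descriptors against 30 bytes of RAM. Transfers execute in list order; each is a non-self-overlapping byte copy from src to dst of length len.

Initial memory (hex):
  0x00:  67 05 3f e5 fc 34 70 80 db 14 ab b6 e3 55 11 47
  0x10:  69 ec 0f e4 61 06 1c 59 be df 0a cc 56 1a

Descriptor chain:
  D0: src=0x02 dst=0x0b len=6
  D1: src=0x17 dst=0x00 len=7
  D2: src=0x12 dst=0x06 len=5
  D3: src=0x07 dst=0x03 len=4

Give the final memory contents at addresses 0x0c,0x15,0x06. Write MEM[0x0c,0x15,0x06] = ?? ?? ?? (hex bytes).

[0] 0x02->0x0b len=6 : 3f e5 fc 34 70 80
[1] 0x17->0x00 len=7 : 59 be df 0a cc 56 1a
[2] 0x12->0x06 len=5 : 0f e4 61 06 1c
[3] 0x07->0x03 len=4 : e4 61 06 1c
query mem[0x0c]=0xe5, mem[0x15]=0x06, mem[0x06]=0x1c

MEM[0x0c,0x15,0x06] = e5 06 1c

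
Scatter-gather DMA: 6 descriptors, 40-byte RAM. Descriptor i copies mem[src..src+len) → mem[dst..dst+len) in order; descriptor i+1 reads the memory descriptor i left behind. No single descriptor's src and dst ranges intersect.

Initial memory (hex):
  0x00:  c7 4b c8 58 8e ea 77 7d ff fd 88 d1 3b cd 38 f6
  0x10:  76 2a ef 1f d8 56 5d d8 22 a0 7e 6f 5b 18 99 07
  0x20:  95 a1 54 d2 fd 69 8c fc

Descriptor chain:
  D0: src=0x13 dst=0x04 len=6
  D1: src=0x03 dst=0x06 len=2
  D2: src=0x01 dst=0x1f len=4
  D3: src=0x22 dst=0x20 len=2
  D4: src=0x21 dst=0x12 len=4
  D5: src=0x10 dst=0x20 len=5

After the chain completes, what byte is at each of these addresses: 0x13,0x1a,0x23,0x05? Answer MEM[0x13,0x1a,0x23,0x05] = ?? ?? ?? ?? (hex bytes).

MEM[0x13,0x1a,0x23,0x05] = 1f 7e 1f d8

D0: mem[0x04..0x09] <- [1f d8 56 5d d8 22]
D1: mem[0x06..0x07] <- [58 1f]
D2: mem[0x1f..0x22] <- [4b c8 58 1f]
D3: mem[0x20..0x21] <- [1f d2]
D4: mem[0x12..0x15] <- [d2 1f d2 fd]
D5: mem[0x20..0x24] <- [76 2a d2 1f d2]
query mem[0x13]=0x1f, mem[0x1a]=0x7e, mem[0x23]=0x1f, mem[0x05]=0xd8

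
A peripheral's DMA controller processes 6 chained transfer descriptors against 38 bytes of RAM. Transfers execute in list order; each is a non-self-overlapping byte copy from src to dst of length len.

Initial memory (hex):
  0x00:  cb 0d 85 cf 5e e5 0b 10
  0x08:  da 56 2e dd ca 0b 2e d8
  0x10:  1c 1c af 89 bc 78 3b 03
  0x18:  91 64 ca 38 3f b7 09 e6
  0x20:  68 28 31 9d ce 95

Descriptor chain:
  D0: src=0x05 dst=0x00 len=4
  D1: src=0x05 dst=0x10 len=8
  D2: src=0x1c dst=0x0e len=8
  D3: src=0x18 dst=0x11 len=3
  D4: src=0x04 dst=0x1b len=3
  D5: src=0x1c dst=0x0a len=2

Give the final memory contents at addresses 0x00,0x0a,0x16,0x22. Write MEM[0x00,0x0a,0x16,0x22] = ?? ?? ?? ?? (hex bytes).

D0: mem[0x00..0x03] <- [e5 0b 10 da]
D1: mem[0x10..0x17] <- [e5 0b 10 da 56 2e dd ca]
D2: mem[0x0e..0x15] <- [3f b7 09 e6 68 28 31 9d]
D3: mem[0x11..0x13] <- [91 64 ca]
D4: mem[0x1b..0x1d] <- [5e e5 0b]
D5: mem[0x0a..0x0b] <- [e5 0b]
query mem[0x00]=0xe5, mem[0x0a]=0xe5, mem[0x16]=0xdd, mem[0x22]=0x31

MEM[0x00,0x0a,0x16,0x22] = e5 e5 dd 31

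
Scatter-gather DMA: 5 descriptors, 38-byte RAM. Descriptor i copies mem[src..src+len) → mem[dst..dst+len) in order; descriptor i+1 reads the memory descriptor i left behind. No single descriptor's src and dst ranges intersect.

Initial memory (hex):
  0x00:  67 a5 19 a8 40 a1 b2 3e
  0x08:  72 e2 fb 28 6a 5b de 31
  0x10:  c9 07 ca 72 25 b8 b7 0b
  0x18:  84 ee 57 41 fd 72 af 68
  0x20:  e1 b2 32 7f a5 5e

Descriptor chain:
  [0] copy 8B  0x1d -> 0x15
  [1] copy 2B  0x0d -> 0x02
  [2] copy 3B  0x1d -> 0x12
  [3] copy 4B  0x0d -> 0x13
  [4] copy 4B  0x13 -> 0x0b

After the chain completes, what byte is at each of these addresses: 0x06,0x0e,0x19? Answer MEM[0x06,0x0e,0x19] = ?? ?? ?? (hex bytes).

MEM[0x06,0x0e,0x19] = b2 c9 b2

  after D0: wrote 8B at 0x15 = 72af68e1b2327fa5
  after D1: wrote 2B at 0x02 = 5bde
  after D2: wrote 3B at 0x12 = 72af68
  after D3: wrote 4B at 0x13 = 5bde31c9
  after D4: wrote 4B at 0x0b = 5bde31c9
query mem[0x06]=0xb2, mem[0x0e]=0xc9, mem[0x19]=0xb2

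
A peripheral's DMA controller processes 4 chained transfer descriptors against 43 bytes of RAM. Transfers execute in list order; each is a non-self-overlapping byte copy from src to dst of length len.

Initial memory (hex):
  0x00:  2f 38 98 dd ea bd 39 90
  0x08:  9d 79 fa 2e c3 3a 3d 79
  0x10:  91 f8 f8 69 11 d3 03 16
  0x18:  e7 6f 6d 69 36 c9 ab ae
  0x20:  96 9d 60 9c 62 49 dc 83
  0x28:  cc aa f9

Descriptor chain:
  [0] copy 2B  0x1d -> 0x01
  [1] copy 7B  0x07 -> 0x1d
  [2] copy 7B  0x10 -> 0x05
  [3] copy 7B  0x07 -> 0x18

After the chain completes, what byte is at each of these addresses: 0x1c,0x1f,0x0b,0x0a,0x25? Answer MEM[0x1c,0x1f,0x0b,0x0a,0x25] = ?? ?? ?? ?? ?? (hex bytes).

#0 dst[0x01+2] := {0xc9,0xab}
#1 dst[0x1d+7] := {0x90,0x9d,0x79,0xfa,0x2e,0xc3,0x3a}
#2 dst[0x05+7] := {0x91,0xf8,0xf8,0x69,0x11,0xd3,0x03}
#3 dst[0x18+7] := {0xf8,0x69,0x11,0xd3,0x03,0xc3,0x3a}
query mem[0x1c]=0x03, mem[0x1f]=0x79, mem[0x0b]=0x03, mem[0x0a]=0xd3, mem[0x25]=0x49

MEM[0x1c,0x1f,0x0b,0x0a,0x25] = 03 79 03 d3 49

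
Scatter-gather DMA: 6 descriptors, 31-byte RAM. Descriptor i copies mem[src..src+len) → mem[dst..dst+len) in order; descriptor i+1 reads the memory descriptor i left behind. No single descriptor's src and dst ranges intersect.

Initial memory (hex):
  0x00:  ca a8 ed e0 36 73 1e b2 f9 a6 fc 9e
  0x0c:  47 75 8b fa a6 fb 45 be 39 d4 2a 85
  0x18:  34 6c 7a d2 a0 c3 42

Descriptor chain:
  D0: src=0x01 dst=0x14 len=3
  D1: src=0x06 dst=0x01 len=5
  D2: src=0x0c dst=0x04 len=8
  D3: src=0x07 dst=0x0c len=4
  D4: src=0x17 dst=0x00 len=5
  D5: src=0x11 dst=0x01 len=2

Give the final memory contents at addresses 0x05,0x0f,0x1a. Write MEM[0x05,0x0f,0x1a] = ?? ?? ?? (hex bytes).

  after D0: wrote 3B at 0x14 = a8ede0
  after D1: wrote 5B at 0x01 = 1eb2f9a6fc
  after D2: wrote 8B at 0x04 = 47758bfaa6fb45be
  after D3: wrote 4B at 0x0c = faa6fb45
  after D4: wrote 5B at 0x00 = 85346c7ad2
  after D5: wrote 2B at 0x01 = fb45
query mem[0x05]=0x75, mem[0x0f]=0x45, mem[0x1a]=0x7a

MEM[0x05,0x0f,0x1a] = 75 45 7a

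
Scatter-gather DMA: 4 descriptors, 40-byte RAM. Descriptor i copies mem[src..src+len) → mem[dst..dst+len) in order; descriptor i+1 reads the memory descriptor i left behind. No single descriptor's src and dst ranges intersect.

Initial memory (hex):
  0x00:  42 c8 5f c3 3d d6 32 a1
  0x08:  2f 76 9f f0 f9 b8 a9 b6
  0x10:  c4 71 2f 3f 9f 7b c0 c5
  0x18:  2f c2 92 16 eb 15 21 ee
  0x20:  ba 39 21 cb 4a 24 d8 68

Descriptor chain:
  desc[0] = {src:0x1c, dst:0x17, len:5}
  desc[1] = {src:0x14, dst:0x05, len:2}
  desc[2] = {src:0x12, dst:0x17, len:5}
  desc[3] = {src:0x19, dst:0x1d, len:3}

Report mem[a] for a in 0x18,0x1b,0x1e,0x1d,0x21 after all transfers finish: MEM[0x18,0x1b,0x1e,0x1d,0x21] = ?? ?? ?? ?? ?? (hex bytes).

[0] 0x1c->0x17 len=5 : eb 15 21 ee ba
[1] 0x14->0x05 len=2 : 9f 7b
[2] 0x12->0x17 len=5 : 2f 3f 9f 7b c0
[3] 0x19->0x1d len=3 : 9f 7b c0
query mem[0x18]=0x3f, mem[0x1b]=0xc0, mem[0x1e]=0x7b, mem[0x1d]=0x9f, mem[0x21]=0x39

MEM[0x18,0x1b,0x1e,0x1d,0x21] = 3f c0 7b 9f 39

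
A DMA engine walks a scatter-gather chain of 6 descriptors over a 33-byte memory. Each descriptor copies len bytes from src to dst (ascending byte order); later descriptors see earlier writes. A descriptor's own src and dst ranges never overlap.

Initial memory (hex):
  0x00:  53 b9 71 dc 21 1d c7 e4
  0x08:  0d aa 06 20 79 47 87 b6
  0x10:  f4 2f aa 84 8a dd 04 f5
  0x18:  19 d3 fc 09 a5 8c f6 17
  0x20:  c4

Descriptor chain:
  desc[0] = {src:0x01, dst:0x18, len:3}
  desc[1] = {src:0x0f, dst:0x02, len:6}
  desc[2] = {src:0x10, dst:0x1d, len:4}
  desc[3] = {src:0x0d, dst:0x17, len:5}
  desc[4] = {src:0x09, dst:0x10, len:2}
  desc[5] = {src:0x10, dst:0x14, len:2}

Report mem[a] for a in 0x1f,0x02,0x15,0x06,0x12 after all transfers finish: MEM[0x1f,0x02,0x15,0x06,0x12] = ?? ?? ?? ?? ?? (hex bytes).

MEM[0x1f,0x02,0x15,0x06,0x12] = aa b6 06 84 aa

  after D0: wrote 3B at 0x18 = b971dc
  after D1: wrote 6B at 0x02 = b6f42faa848a
  after D2: wrote 4B at 0x1d = f42faa84
  after D3: wrote 5B at 0x17 = 4787b6f42f
  after D4: wrote 2B at 0x10 = aa06
  after D5: wrote 2B at 0x14 = aa06
query mem[0x1f]=0xaa, mem[0x02]=0xb6, mem[0x15]=0x06, mem[0x06]=0x84, mem[0x12]=0xaa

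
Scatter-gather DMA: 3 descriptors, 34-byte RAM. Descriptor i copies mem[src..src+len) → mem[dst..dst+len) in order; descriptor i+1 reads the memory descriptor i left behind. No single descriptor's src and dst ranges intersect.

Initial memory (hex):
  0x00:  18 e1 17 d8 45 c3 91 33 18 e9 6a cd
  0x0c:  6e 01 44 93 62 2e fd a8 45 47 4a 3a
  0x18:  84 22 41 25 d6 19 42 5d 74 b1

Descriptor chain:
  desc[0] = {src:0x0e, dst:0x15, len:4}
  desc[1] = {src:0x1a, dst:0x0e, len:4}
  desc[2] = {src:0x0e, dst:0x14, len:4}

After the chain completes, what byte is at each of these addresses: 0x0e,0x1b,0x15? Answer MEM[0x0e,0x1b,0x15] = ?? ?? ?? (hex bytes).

#0 dst[0x15+4] := {0x44,0x93,0x62,0x2e}
#1 dst[0x0e+4] := {0x41,0x25,0xd6,0x19}
#2 dst[0x14+4] := {0x41,0x25,0xd6,0x19}
query mem[0x0e]=0x41, mem[0x1b]=0x25, mem[0x15]=0x25

MEM[0x0e,0x1b,0x15] = 41 25 25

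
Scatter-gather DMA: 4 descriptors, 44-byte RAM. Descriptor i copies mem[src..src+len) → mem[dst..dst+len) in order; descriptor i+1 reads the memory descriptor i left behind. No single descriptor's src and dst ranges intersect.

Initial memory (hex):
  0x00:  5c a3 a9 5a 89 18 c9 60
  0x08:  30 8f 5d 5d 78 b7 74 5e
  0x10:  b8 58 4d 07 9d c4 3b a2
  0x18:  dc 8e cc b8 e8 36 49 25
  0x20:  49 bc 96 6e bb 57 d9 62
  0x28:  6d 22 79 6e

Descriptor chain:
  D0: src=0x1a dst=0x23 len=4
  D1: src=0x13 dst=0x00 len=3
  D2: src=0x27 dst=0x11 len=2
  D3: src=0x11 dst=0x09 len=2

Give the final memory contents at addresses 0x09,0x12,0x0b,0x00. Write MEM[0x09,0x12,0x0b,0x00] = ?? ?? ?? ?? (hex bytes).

MEM[0x09,0x12,0x0b,0x00] = 62 6d 5d 07

  after D0: wrote 4B at 0x23 = ccb8e836
  after D1: wrote 3B at 0x00 = 079dc4
  after D2: wrote 2B at 0x11 = 626d
  after D3: wrote 2B at 0x09 = 626d
query mem[0x09]=0x62, mem[0x12]=0x6d, mem[0x0b]=0x5d, mem[0x00]=0x07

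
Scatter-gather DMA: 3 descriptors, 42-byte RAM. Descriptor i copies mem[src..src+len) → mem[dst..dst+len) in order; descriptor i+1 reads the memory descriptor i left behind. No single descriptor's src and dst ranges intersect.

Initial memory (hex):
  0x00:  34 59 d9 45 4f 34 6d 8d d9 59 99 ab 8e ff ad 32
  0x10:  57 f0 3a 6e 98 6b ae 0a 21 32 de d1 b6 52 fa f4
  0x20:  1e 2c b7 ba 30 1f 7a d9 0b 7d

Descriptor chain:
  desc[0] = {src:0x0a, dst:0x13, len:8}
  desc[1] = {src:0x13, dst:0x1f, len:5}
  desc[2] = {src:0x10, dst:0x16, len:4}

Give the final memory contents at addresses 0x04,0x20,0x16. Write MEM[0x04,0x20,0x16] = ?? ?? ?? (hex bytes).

MEM[0x04,0x20,0x16] = 4f ab 57

D0: mem[0x13..0x1a] <- [99 ab 8e ff ad 32 57 f0]
D1: mem[0x1f..0x23] <- [99 ab 8e ff ad]
D2: mem[0x16..0x19] <- [57 f0 3a 99]
query mem[0x04]=0x4f, mem[0x20]=0xab, mem[0x16]=0x57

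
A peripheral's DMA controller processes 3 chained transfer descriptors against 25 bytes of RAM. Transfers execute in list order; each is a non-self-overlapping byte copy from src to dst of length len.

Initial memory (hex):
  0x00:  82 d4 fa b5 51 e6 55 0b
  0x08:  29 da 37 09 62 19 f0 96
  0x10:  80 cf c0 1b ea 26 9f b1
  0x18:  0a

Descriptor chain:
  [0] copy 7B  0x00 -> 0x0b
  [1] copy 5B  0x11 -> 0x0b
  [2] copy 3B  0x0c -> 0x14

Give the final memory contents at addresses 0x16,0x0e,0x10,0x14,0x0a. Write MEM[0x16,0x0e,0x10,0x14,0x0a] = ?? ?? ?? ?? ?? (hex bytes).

MEM[0x16,0x0e,0x10,0x14,0x0a] = ea ea e6 c0 37

  after D0: wrote 7B at 0x0b = 82d4fab551e655
  after D1: wrote 5B at 0x0b = 55c01bea26
  after D2: wrote 3B at 0x14 = c01bea
query mem[0x16]=0xea, mem[0x0e]=0xea, mem[0x10]=0xe6, mem[0x14]=0xc0, mem[0x0a]=0x37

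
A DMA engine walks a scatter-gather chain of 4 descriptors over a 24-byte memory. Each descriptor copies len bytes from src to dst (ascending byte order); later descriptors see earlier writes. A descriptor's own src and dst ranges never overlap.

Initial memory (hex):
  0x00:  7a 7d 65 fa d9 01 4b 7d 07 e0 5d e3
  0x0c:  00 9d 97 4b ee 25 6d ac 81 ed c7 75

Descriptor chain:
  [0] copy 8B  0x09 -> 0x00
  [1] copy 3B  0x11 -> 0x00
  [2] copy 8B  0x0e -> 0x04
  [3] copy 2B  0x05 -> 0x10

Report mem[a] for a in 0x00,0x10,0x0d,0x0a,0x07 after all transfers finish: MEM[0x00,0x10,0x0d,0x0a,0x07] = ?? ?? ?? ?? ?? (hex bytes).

[0] 0x09->0x00 len=8 : e0 5d e3 00 9d 97 4b ee
[1] 0x11->0x00 len=3 : 25 6d ac
[2] 0x0e->0x04 len=8 : 97 4b ee 25 6d ac 81 ed
[3] 0x05->0x10 len=2 : 4b ee
query mem[0x00]=0x25, mem[0x10]=0x4b, mem[0x0d]=0x9d, mem[0x0a]=0x81, mem[0x07]=0x25

MEM[0x00,0x10,0x0d,0x0a,0x07] = 25 4b 9d 81 25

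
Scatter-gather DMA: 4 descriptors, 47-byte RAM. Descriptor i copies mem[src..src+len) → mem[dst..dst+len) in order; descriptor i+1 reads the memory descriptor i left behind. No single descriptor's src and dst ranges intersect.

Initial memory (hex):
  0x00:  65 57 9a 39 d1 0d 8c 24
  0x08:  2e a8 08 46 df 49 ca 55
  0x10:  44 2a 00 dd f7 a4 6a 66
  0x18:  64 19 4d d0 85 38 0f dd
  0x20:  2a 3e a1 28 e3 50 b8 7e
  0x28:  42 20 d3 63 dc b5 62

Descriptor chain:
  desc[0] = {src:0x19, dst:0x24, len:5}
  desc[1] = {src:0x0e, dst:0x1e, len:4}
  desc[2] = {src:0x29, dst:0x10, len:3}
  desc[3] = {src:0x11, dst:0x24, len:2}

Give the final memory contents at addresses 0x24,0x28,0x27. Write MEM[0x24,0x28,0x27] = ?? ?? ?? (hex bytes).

[0] 0x19->0x24 len=5 : 19 4d d0 85 38
[1] 0x0e->0x1e len=4 : ca 55 44 2a
[2] 0x29->0x10 len=3 : 20 d3 63
[3] 0x11->0x24 len=2 : d3 63
query mem[0x24]=0xd3, mem[0x28]=0x38, mem[0x27]=0x85

MEM[0x24,0x28,0x27] = d3 38 85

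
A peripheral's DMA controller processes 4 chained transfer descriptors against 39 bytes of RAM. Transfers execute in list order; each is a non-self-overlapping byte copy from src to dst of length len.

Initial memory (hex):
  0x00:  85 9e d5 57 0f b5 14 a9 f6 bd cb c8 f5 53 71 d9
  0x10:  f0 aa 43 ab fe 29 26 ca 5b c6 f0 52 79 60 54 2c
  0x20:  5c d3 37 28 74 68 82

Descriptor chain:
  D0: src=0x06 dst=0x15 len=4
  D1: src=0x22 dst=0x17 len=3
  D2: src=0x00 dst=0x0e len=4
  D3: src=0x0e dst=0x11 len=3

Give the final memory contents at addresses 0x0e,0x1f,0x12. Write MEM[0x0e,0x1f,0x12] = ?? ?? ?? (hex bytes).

[0] 0x06->0x15 len=4 : 14 a9 f6 bd
[1] 0x22->0x17 len=3 : 37 28 74
[2] 0x00->0x0e len=4 : 85 9e d5 57
[3] 0x0e->0x11 len=3 : 85 9e d5
query mem[0x0e]=0x85, mem[0x1f]=0x2c, mem[0x12]=0x9e

MEM[0x0e,0x1f,0x12] = 85 2c 9e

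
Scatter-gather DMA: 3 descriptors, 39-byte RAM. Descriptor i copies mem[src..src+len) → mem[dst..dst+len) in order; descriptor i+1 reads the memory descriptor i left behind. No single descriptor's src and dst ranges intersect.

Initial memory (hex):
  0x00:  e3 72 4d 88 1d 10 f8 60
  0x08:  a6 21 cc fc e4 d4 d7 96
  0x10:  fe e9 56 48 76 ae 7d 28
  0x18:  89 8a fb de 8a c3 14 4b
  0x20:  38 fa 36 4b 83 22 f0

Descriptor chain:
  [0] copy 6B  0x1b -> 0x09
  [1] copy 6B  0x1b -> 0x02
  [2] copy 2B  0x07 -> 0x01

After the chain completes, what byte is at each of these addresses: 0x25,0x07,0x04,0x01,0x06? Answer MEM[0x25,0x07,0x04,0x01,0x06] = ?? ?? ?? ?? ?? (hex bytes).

MEM[0x25,0x07,0x04,0x01,0x06] = 22 38 c3 38 4b

[0] 0x1b->0x09 len=6 : de 8a c3 14 4b 38
[1] 0x1b->0x02 len=6 : de 8a c3 14 4b 38
[2] 0x07->0x01 len=2 : 38 a6
query mem[0x25]=0x22, mem[0x07]=0x38, mem[0x04]=0xc3, mem[0x01]=0x38, mem[0x06]=0x4b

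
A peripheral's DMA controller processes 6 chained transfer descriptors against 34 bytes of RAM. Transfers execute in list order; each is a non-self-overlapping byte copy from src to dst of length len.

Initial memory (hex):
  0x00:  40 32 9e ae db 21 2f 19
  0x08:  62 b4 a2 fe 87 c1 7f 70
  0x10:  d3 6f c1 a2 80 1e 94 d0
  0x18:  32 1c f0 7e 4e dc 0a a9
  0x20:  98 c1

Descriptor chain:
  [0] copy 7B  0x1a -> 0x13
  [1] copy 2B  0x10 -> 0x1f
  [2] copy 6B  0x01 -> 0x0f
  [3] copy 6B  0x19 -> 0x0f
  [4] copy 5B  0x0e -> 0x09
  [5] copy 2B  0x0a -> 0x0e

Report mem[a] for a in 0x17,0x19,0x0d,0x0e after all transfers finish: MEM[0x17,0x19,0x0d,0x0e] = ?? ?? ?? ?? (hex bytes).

#0 dst[0x13+7] := {0xf0,0x7e,0x4e,0xdc,0x0a,0xa9,0x98}
#1 dst[0x1f+2] := {0xd3,0x6f}
#2 dst[0x0f+6] := {0x32,0x9e,0xae,0xdb,0x21,0x2f}
#3 dst[0x0f+6] := {0x98,0xf0,0x7e,0x4e,0xdc,0x0a}
#4 dst[0x09+5] := {0x7f,0x98,0xf0,0x7e,0x4e}
#5 dst[0x0e+2] := {0x98,0xf0}
query mem[0x17]=0x0a, mem[0x19]=0x98, mem[0x0d]=0x4e, mem[0x0e]=0x98

MEM[0x17,0x19,0x0d,0x0e] = 0a 98 4e 98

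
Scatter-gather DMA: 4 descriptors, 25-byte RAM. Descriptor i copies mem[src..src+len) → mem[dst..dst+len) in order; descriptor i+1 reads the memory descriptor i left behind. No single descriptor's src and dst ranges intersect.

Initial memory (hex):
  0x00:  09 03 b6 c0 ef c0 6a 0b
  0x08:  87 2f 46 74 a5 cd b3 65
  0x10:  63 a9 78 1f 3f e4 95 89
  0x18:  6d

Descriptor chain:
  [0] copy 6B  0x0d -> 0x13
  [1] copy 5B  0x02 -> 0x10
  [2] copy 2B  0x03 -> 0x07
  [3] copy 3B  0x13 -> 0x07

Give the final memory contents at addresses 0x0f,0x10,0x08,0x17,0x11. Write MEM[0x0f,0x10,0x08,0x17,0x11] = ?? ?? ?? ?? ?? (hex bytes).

MEM[0x0f,0x10,0x08,0x17,0x11] = 65 b6 6a a9 c0

  after D0: wrote 6B at 0x13 = cdb36563a978
  after D1: wrote 5B at 0x10 = b6c0efc06a
  after D2: wrote 2B at 0x07 = c0ef
  after D3: wrote 3B at 0x07 = c06a65
query mem[0x0f]=0x65, mem[0x10]=0xb6, mem[0x08]=0x6a, mem[0x17]=0xa9, mem[0x11]=0xc0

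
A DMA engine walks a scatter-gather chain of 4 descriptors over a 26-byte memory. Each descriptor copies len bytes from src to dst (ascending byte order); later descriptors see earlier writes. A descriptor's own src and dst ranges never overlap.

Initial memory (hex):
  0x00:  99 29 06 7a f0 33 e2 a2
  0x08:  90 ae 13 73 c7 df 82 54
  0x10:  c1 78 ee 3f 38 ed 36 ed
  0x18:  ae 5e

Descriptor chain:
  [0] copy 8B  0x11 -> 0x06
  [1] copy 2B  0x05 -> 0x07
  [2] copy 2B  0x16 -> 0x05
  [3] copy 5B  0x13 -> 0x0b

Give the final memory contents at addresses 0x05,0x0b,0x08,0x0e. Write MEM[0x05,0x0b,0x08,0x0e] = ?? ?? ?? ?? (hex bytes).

[0] 0x11->0x06 len=8 : 78 ee 3f 38 ed 36 ed ae
[1] 0x05->0x07 len=2 : 33 78
[2] 0x16->0x05 len=2 : 36 ed
[3] 0x13->0x0b len=5 : 3f 38 ed 36 ed
query mem[0x05]=0x36, mem[0x0b]=0x3f, mem[0x08]=0x78, mem[0x0e]=0x36

MEM[0x05,0x0b,0x08,0x0e] = 36 3f 78 36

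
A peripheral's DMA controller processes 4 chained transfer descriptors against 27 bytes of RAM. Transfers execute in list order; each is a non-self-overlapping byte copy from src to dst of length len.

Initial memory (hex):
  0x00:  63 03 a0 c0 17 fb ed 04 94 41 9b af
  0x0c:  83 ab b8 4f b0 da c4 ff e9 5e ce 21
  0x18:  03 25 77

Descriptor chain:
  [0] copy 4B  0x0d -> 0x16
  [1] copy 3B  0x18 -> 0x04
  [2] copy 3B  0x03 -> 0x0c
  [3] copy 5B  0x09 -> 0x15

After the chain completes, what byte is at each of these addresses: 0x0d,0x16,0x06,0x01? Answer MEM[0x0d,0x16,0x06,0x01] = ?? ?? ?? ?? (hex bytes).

MEM[0x0d,0x16,0x06,0x01] = 4f 9b 77 03

  after D0: wrote 4B at 0x16 = abb84fb0
  after D1: wrote 3B at 0x04 = 4fb077
  after D2: wrote 3B at 0x0c = c04fb0
  after D3: wrote 5B at 0x15 = 419bafc04f
query mem[0x0d]=0x4f, mem[0x16]=0x9b, mem[0x06]=0x77, mem[0x01]=0x03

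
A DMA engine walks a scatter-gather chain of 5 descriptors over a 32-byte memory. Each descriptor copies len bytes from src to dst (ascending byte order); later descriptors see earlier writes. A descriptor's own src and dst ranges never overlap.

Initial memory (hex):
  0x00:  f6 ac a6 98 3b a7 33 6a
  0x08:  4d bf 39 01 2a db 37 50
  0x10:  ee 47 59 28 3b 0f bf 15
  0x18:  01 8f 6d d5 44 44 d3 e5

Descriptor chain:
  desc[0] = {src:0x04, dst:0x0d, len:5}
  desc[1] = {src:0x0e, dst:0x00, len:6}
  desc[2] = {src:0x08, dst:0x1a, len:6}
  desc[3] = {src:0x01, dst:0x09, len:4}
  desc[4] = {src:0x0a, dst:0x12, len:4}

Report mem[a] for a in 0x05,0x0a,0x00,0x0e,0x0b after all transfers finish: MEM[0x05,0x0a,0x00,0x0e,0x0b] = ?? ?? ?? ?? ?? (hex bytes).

MEM[0x05,0x0a,0x00,0x0e,0x0b] = 28 6a a7 a7 4d

D0: mem[0x0d..0x11] <- [3b a7 33 6a 4d]
D1: mem[0x00..0x05] <- [a7 33 6a 4d 59 28]
D2: mem[0x1a..0x1f] <- [4d bf 39 01 2a 3b]
D3: mem[0x09..0x0c] <- [33 6a 4d 59]
D4: mem[0x12..0x15] <- [6a 4d 59 3b]
query mem[0x05]=0x28, mem[0x0a]=0x6a, mem[0x00]=0xa7, mem[0x0e]=0xa7, mem[0x0b]=0x4d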